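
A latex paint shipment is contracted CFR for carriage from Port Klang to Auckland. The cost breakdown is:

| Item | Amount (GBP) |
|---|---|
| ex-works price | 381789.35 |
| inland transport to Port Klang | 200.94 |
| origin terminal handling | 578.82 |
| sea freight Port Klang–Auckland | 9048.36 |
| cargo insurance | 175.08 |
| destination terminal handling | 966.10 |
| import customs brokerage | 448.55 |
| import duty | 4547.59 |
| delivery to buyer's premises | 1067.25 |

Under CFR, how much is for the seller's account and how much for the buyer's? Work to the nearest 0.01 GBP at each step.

CFR: the seller pays costs through ocean freight to the destination port, but not insurance.
Seller's account: goods 381789.35 + inland to port 200.94 + origin terminal 578.82 + freight 9048.36 = 391617.47
Buyer's account: insurance 175.08 + destination terminal 966.10 + brokerage 448.55 + duty 4547.59 + delivery 1067.25 = 7204.57

Seller: GBP 391617.47; buyer: GBP 7204.57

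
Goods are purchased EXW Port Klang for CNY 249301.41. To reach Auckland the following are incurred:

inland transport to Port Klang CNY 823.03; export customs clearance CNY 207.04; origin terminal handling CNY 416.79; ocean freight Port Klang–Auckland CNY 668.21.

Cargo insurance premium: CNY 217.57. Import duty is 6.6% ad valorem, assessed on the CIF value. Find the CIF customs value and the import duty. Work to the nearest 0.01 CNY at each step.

CIF = EXW price + pre-shipment costs + freight + insurance
CIF = 249301.41 + 823.03 + 207.04 + 416.79 + 668.21 + 217.57 = 251634.05
Import duty = 251634.05 × 6.6% = 16607.85

CIF value: CNY 251634.05; import duty: CNY 16607.85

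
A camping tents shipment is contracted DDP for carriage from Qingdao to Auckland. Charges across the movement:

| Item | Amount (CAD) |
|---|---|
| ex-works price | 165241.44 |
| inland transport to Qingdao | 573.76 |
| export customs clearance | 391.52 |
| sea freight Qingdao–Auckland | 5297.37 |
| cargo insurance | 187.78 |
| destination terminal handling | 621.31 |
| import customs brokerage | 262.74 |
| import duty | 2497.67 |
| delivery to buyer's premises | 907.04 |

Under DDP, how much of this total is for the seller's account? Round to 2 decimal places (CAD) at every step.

Seller's account: CAD 175980.63

DDP: the seller bears all costs including import duty.
Seller's account: goods 165241.44 + inland to port 573.76 + export clearance 391.52 + freight 5297.37 + insurance 187.78 + destination terminal 621.31 + brokerage 262.74 + duty 2497.67 + delivery 907.04 = 175980.63
Buyer's account: 0.00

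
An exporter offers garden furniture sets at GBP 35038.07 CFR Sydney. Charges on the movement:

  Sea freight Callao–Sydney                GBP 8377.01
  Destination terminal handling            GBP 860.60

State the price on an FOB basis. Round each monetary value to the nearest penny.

FOB price: GBP 26661.06

Not relevant to the conversion: destination terminal — on the buyer under both terms; not part of either seller's price.
From CFR to FOB, the seller no longer bears: freight.
FOB price = 35038.07 − 8377.01 = 26661.06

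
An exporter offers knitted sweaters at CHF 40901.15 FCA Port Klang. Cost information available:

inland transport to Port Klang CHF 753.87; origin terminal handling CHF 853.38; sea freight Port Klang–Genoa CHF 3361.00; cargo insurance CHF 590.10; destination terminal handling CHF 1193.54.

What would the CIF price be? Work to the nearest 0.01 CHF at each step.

CIF price: CHF 45705.63

Not relevant to the conversion: inland to port — on the seller under both FCA and CIF; already in the FCA price and stays in the CIF price. destination terminal — on the buyer under both terms; not part of either seller's price.
From FCA to CIF, the seller additionally bears: origin terminal, freight, insurance.
CIF price = 40901.15 + 853.38 + 3361.00 + 590.10 = 45705.63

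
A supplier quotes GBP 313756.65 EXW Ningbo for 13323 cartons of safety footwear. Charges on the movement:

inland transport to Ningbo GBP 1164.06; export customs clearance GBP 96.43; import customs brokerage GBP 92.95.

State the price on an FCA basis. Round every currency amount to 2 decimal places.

FCA price: GBP 315017.14

Not relevant to the conversion: brokerage — on the buyer under both terms; not part of either seller's price.
From EXW to FCA, the seller additionally bears: inland to port, export clearance.
FCA price = 313756.65 + 1164.06 + 96.43 = 315017.14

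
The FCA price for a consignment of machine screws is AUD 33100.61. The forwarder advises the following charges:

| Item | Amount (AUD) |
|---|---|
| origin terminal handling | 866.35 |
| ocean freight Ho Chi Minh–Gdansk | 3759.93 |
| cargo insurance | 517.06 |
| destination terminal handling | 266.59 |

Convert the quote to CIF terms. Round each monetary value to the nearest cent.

Not relevant to the conversion: destination terminal — on the buyer under both terms; not part of either seller's price.
From FCA to CIF, the seller additionally bears: origin terminal, freight, insurance.
CIF price = 33100.61 + 866.35 + 3759.93 + 517.06 = 38243.95

CIF price: AUD 38243.95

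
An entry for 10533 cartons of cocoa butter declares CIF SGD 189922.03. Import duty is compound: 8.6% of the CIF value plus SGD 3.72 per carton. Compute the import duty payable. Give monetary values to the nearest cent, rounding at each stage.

Ad valorem component: 189922.03 × 8.6% = 16333.29
Specific component: 10533 × 3.72 = 39182.76
Import duty = 16333.29 + 39182.76 = 55516.05

Import duty: SGD 55516.05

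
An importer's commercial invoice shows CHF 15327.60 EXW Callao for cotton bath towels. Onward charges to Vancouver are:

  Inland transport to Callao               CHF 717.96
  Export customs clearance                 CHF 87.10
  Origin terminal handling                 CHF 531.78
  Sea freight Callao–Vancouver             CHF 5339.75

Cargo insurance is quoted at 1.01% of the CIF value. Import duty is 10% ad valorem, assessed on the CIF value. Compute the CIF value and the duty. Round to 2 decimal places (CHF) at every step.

CIF value: CHF 22228.70; import duty: CHF 2222.87

Let C be the CIF value. C = EXW price + pre-shipment costs + freight + 1.01% × C
C − 1.01% × C = 15327.60 + 717.96 + 87.10 + 531.78 + 5339.75
0.9899 × C = 22004.19
C = 22004.19 / 0.9899 = 22228.70
Insurance premium = 1.01% × 22228.70 = 224.51
Import duty = 22228.70 × 10% = 2222.87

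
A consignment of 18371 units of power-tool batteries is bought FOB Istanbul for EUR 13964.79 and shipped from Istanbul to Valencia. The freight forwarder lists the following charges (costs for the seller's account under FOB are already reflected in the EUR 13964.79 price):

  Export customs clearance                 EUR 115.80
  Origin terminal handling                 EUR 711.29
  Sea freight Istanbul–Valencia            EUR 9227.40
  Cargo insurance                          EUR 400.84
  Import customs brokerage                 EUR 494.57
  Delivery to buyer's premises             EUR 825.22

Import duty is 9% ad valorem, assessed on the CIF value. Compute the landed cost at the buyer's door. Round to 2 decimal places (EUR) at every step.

Total landed cost: EUR 27036.19

FOB: the seller bears costs until goods are on board at the origin port; the buyer bears freight, insurance and all costs thereafter.
Already in the invoice (seller's account under FOB): export clearance, origin terminal — exclude.
CIF value = FOB price + freight + insurance = 13964.79 + 9227.40 + 400.84 = 23593.03
Import duty = 23593.03 × 9% = 2123.37
Buyer bears: freight 9227.40 + insurance 400.84 + brokerage 494.57 + delivery 825.22 + duty 2123.37 = 13071.40
Landed cost = invoice 13964.79 + 13071.40 = 27036.19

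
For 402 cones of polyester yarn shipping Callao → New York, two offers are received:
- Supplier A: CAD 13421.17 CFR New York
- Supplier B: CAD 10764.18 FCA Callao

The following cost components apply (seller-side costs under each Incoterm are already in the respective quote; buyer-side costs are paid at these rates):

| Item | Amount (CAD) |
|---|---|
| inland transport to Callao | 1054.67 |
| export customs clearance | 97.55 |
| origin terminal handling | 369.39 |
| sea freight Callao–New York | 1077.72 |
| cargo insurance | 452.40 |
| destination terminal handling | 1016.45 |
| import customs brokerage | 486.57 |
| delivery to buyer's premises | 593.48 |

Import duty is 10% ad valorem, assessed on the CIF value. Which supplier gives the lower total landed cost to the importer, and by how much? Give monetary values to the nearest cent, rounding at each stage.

Supplier A (CFR):
CIF value = CFR price + insurance = 13421.17 + 452.40 = 13873.57
Import duty = 13873.57 × 10% = 1387.36
Buyer bears (A): 452.40 + 1016.45 + 486.57 + 593.48 = 2548.90
Landed cost (A) = invoice 13421.17 + 2548.90 + duty 1387.36 = 17357.43
Supplier B (FCA):
CIF value = FCA price + origin terminal + freight + insurance = 10764.18 + 369.39 + 1077.72 + 452.40 = 12663.69
Import duty = 12663.69 × 10% = 1266.37
Buyer bears (B): 369.39 + 1077.72 + 452.40 + 1016.45 + 486.57 + 593.48 = 3996.01
Landed cost (B) = invoice 10764.18 + 3996.01 + duty 1266.37 = 16026.56
Difference = |17357.43 − 16026.56| = 1330.87

Supplier B is cheaper by CAD 1330.87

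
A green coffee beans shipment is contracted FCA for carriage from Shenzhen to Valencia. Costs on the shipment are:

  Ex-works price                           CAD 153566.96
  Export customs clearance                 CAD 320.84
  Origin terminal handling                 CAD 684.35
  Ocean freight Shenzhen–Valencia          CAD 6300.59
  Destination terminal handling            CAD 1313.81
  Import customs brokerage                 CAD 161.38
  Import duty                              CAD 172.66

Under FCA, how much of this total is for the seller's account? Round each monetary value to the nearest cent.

FCA: the seller delivers export-cleared goods to the carrier; the buyer bears costs from that point.
Seller's account: goods 153566.96 + export clearance 320.84 = 153887.80
Buyer's account: origin terminal 684.35 + freight 6300.59 + destination terminal 1313.81 + brokerage 161.38 + duty 172.66 = 8632.79

Seller's account: CAD 153887.80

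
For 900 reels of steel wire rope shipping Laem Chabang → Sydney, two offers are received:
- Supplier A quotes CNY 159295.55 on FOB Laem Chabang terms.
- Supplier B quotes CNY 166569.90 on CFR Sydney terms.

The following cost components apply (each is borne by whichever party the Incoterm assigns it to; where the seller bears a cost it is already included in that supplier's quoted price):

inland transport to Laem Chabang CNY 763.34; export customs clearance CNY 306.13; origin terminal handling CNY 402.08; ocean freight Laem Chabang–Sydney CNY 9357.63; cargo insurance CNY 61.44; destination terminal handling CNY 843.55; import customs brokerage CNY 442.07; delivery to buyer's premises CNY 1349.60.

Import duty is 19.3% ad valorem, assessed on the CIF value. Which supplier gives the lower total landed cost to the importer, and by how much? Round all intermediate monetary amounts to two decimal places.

Supplier B is cheaper by CNY 2485.35

Supplier A (FOB):
CIF value = FOB price + freight + insurance = 159295.55 + 9357.63 + 61.44 = 168714.62
Import duty = 168714.62 × 19.3% = 32561.92
Buyer bears (A): 9357.63 + 61.44 + 843.55 + 442.07 + 1349.60 = 12054.29
Landed cost (A) = invoice 159295.55 + 12054.29 + duty 32561.92 = 203911.76
Supplier B (CFR):
CIF value = CFR price + insurance = 166569.90 + 61.44 = 166631.34
Import duty = 166631.34 × 19.3% = 32159.85
Buyer bears (B): 61.44 + 843.55 + 442.07 + 1349.60 = 2696.66
Landed cost (B) = invoice 166569.90 + 2696.66 + duty 32159.85 = 201426.41
Difference = |203911.76 − 201426.41| = 2485.35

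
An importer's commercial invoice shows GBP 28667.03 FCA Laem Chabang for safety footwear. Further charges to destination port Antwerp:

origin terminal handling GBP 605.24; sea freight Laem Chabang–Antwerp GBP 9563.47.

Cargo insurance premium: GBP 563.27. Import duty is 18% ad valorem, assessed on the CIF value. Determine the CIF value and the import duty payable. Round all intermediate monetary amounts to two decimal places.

CIF = FCA price + pre-shipment costs + freight + insurance
CIF = 28667.03 + 605.24 + 9563.47 + 563.27 = 39399.01
Import duty = 39399.01 × 18% = 7091.82

CIF value: GBP 39399.01; import duty: GBP 7091.82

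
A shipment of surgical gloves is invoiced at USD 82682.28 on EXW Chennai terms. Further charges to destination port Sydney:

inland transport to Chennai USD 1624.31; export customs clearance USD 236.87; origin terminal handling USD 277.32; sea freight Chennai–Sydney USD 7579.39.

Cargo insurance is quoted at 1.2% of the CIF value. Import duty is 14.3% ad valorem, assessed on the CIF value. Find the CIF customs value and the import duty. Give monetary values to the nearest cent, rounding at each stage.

CIF value: USD 93522.44; import duty: USD 13373.71

Let C be the CIF value. C = EXW price + pre-shipment costs + freight + 1.2% × C
C − 1.2% × C = 82682.28 + 1624.31 + 236.87 + 277.32 + 7579.39
0.988 × C = 92400.17
C = 92400.17 / 0.988 = 93522.44
Insurance premium = 1.2% × 93522.44 = 1122.27
Import duty = 93522.44 × 14.3% = 13373.71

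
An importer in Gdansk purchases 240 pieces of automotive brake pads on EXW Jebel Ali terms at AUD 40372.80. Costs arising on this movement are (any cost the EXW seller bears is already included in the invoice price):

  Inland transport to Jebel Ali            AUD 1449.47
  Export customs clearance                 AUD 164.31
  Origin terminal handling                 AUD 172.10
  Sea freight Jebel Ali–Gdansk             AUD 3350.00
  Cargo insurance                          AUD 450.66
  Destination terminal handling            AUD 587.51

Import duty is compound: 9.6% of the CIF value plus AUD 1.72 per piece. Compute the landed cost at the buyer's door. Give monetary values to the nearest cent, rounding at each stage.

Total landed cost: AUD 51371.75

EXW: the seller makes goods available at their premises; the buyer bears all onward costs.
CIF value = EXW price + inland to port + export clearance + origin terminal + freight + insurance = 40372.80 + 1449.47 + 164.31 + 172.10 + 3350.00 + 450.66 = 45959.34
Ad valorem component: 45959.34 × 9.6% = 4412.10
Specific component: 240 × 1.72 = 412.80
Import duty = 4412.10 + 412.80 = 4824.90
Buyer bears: inland to port 1449.47 + export clearance 164.31 + origin terminal 172.10 + freight 3350.00 + insurance 450.66 + destination terminal 587.51 + duty 4824.90 = 10998.95
Landed cost = invoice 40372.80 + 10998.95 = 51371.75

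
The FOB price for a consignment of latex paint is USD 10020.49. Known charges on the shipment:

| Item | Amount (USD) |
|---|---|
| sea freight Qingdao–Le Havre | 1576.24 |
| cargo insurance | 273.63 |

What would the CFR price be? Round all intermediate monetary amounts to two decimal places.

Not relevant to the conversion: insurance — on the buyer under both terms; not part of either seller's price.
From FOB to CFR, the seller additionally bears: freight.
CFR price = 10020.49 + 1576.24 = 11596.73

CFR price: USD 11596.73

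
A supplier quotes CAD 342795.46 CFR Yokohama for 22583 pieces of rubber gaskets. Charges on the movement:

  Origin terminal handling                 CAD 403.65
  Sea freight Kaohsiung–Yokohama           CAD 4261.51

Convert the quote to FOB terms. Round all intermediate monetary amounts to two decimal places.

FOB price: CAD 338533.95

Not relevant to the conversion: origin terminal — on the seller under both CFR and FOB; already in the CFR price and stays in the FOB price.
From CFR to FOB, the seller no longer bears: freight.
FOB price = 342795.46 − 4261.51 = 338533.95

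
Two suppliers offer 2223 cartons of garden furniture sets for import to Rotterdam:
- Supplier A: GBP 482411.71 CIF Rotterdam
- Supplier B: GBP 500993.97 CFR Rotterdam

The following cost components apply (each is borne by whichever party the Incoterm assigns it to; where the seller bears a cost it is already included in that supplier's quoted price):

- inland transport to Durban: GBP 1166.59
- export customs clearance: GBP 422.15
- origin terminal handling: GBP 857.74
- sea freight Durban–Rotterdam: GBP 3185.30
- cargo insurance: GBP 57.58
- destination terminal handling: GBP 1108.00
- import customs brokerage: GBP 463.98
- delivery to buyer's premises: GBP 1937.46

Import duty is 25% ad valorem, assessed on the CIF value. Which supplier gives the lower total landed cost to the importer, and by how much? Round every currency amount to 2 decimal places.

Supplier A is cheaper by GBP 23299.80

Supplier A (CIF):
The CIF price already equals the CIF value: 482411.71
Import duty = 482411.71 × 25% = 120602.93
Buyer bears (A): 1108.00 + 463.98 + 1937.46 = 3509.44
Landed cost (A) = invoice 482411.71 + 3509.44 + duty 120602.93 = 606524.08
Supplier B (CFR):
CIF value = CFR price + insurance = 500993.97 + 57.58 = 501051.55
Import duty = 501051.55 × 25% = 125262.89
Buyer bears (B): 57.58 + 1108.00 + 463.98 + 1937.46 = 3567.02
Landed cost (B) = invoice 500993.97 + 3567.02 + duty 125262.89 = 629823.88
Difference = |606524.08 − 629823.88| = 23299.80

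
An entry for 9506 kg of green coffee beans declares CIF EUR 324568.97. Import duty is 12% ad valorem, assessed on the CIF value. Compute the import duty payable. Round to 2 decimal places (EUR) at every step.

Import duty = 324568.97 × 12% = 38948.28

Import duty: EUR 38948.28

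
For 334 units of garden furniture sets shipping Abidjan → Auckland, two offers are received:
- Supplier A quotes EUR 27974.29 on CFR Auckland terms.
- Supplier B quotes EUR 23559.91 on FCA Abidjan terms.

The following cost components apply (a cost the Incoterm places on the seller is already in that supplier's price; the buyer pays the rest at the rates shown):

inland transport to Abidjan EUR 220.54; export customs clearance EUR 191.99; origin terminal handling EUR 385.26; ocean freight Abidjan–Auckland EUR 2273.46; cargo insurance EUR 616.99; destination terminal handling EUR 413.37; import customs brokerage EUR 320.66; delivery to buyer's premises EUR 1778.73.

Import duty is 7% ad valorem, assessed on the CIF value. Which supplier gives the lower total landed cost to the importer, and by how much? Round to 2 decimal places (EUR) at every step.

Supplier A (CFR):
CIF value = CFR price + insurance = 27974.29 + 616.99 = 28591.28
Import duty = 28591.28 × 7% = 2001.39
Buyer bears (A): 616.99 + 413.37 + 320.66 + 1778.73 = 3129.75
Landed cost (A) = invoice 27974.29 + 3129.75 + duty 2001.39 = 33105.43
Supplier B (FCA):
CIF value = FCA price + origin terminal + freight + insurance = 23559.91 + 385.26 + 2273.46 + 616.99 = 26835.62
Import duty = 26835.62 × 7% = 1878.49
Buyer bears (B): 385.26 + 2273.46 + 616.99 + 413.37 + 320.66 + 1778.73 = 5788.47
Landed cost (B) = invoice 23559.91 + 5788.47 + duty 1878.49 = 31226.87
Difference = |33105.43 − 31226.87| = 1878.56

Supplier B is cheaper by EUR 1878.56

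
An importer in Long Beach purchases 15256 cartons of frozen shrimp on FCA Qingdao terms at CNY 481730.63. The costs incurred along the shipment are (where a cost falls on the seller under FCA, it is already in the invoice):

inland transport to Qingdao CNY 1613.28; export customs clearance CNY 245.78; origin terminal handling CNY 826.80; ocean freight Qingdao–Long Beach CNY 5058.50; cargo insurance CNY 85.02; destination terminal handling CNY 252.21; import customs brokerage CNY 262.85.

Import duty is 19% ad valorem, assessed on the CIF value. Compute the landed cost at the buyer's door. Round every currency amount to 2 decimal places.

Total landed cost: CNY 580879.19

FCA: the seller delivers export-cleared goods to the carrier; the buyer bears costs from that point.
Already in the invoice (seller's account under FCA): inland to port, export clearance — exclude.
CIF value = FCA price + origin terminal + freight + insurance = 481730.63 + 826.80 + 5058.50 + 85.02 = 487700.95
Import duty = 487700.95 × 19% = 92663.18
Buyer bears: origin terminal 826.80 + freight 5058.50 + insurance 85.02 + destination terminal 252.21 + brokerage 262.85 + duty 92663.18 = 99148.56
Landed cost = invoice 481730.63 + 99148.56 = 580879.19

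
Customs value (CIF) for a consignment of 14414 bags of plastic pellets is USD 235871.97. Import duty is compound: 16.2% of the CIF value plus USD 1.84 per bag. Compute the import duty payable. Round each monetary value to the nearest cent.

Ad valorem component: 235871.97 × 16.2% = 38211.26
Specific component: 14414 × 1.84 = 26521.76
Import duty = 38211.26 + 26521.76 = 64733.02

Import duty: USD 64733.02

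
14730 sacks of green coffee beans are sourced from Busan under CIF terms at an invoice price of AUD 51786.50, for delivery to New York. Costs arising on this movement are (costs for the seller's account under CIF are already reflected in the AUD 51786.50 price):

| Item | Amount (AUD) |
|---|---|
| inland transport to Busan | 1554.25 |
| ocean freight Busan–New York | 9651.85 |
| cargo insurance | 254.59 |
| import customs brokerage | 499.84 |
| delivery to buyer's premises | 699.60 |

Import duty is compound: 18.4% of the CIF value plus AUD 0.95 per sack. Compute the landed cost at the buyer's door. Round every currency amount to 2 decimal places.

CIF: the seller pays costs through ocean freight and marine insurance to the destination port.
Already in the invoice (seller's account under CIF): inland to port, freight, insurance — exclude.
The CIF price already equals the CIF value: 51786.50
Ad valorem component: 51786.50 × 18.4% = 9528.72
Specific component: 14730 × 0.95 = 13993.50
Import duty = 9528.72 + 13993.50 = 23522.22
Buyer bears: brokerage 499.84 + delivery 699.60 + duty 23522.22 = 24721.66
Landed cost = invoice 51786.50 + 24721.66 = 76508.16

Total landed cost: AUD 76508.16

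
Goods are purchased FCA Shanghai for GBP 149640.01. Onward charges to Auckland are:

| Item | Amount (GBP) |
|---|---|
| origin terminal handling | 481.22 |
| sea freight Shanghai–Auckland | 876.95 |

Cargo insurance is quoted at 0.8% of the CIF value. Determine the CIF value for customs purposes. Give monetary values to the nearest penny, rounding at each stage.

Let C be the CIF value. C = FCA price + pre-shipment costs + freight + 0.8% × C
C − 0.8% × C = 149640.01 + 481.22 + 876.95
0.992 × C = 150998.18
C = 150998.18 / 0.992 = 152215.91
Insurance premium = 0.8% × 152215.91 = 1217.73

CIF value: GBP 152215.91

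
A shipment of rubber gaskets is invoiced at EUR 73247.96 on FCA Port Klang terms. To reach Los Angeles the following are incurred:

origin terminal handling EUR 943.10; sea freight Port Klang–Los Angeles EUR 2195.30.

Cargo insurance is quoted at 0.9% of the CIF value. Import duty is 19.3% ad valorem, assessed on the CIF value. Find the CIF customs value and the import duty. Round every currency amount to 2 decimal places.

Let C be the CIF value. C = FCA price + pre-shipment costs + freight + 0.9% × C
C − 0.9% × C = 73247.96 + 943.10 + 2195.30
0.991 × C = 76386.36
C = 76386.36 / 0.991 = 77080.08
Insurance premium = 0.9% × 77080.08 = 693.72
Import duty = 77080.08 × 19.3% = 14876.46

CIF value: EUR 77080.08; import duty: EUR 14876.46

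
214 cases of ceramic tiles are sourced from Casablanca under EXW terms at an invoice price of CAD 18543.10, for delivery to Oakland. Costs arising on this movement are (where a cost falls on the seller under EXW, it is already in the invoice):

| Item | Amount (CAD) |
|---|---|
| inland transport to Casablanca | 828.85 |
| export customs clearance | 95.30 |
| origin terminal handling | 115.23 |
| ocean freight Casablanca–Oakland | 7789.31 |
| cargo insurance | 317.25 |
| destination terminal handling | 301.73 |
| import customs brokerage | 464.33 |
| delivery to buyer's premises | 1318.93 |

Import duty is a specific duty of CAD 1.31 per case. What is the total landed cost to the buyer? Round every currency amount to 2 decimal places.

Total landed cost: CAD 30054.37

EXW: the seller makes goods available at their premises; the buyer bears all onward costs.
CIF value = EXW price + inland to port + export clearance + origin terminal + freight + insurance = 18543.10 + 828.85 + 95.30 + 115.23 + 7789.31 + 317.25 = 27689.04
Import duty = 214 × 1.31 = 280.34
Buyer bears: inland to port 828.85 + export clearance 95.30 + origin terminal 115.23 + freight 7789.31 + insurance 317.25 + destination terminal 301.73 + brokerage 464.33 + delivery 1318.93 + duty 280.34 = 11511.27
Landed cost = invoice 18543.10 + 11511.27 = 30054.37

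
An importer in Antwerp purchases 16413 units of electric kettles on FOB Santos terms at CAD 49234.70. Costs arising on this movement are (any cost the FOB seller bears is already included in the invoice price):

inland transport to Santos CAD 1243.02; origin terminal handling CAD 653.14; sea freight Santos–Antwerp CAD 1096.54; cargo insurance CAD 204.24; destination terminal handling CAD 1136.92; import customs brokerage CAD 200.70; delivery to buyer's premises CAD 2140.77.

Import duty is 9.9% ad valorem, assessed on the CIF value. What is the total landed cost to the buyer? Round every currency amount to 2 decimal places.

Total landed cost: CAD 59016.88

FOB: the seller bears costs until goods are on board at the origin port; the buyer bears freight, insurance and all costs thereafter.
Already in the invoice (seller's account under FOB): inland to port, origin terminal — exclude.
CIF value = FOB price + freight + insurance = 49234.70 + 1096.54 + 204.24 = 50535.48
Import duty = 50535.48 × 9.9% = 5003.01
Buyer bears: freight 1096.54 + insurance 204.24 + destination terminal 1136.92 + brokerage 200.70 + delivery 2140.77 + duty 5003.01 = 9782.18
Landed cost = invoice 49234.70 + 9782.18 = 59016.88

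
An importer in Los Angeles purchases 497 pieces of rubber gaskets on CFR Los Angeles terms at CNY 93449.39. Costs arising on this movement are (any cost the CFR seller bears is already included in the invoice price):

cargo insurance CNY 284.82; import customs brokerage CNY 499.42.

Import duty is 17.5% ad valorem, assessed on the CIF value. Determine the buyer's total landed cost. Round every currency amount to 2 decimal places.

Total landed cost: CNY 110637.12

CFR: the seller pays costs through ocean freight to the destination port, but not insurance.
CIF value = CFR price + insurance = 93449.39 + 284.82 = 93734.21
Import duty = 93734.21 × 17.5% = 16403.49
Buyer bears: insurance 284.82 + brokerage 499.42 + duty 16403.49 = 17187.73
Landed cost = invoice 93449.39 + 17187.73 = 110637.12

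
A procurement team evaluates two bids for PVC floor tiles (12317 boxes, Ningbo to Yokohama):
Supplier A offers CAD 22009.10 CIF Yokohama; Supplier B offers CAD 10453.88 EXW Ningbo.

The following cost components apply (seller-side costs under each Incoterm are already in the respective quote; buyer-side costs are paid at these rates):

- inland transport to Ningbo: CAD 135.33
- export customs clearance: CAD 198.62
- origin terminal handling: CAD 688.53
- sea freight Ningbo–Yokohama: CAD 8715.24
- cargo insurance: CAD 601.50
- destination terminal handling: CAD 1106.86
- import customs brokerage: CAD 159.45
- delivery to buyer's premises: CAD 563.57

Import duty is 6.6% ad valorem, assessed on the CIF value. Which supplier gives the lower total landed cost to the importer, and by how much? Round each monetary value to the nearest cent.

Supplier A (CIF):
The CIF price already equals the CIF value: 22009.10
Import duty = 22009.10 × 6.6% = 1452.60
Buyer bears (A): 1106.86 + 159.45 + 563.57 = 1829.88
Landed cost (A) = invoice 22009.10 + 1829.88 + duty 1452.60 = 25291.58
Supplier B (EXW):
CIF value = EXW price + inland to port + export clearance + origin terminal + freight + insurance = 10453.88 + 135.33 + 198.62 + 688.53 + 8715.24 + 601.50 = 20793.10
Import duty = 20793.10 × 6.6% = 1372.34
Buyer bears (B): 135.33 + 198.62 + 688.53 + 8715.24 + 601.50 + 1106.86 + 159.45 + 563.57 = 12169.10
Landed cost (B) = invoice 10453.88 + 12169.10 + duty 1372.34 = 23995.32
Difference = |25291.58 − 23995.32| = 1296.26

Supplier B is cheaper by CAD 1296.26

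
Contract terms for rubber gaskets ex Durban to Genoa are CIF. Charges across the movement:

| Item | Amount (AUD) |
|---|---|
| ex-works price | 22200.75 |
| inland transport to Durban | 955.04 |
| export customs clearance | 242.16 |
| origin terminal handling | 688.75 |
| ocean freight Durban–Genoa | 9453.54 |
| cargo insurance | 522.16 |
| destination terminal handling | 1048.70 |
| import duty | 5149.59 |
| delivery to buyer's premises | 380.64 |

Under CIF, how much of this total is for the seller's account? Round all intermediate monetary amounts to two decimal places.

Seller's account: AUD 34062.40

CIF: the seller pays costs through ocean freight and marine insurance to the destination port.
Seller's account: goods 22200.75 + inland to port 955.04 + export clearance 242.16 + origin terminal 688.75 + freight 9453.54 + insurance 522.16 = 34062.40
Buyer's account: destination terminal 1048.70 + duty 5149.59 + delivery 380.64 = 6578.93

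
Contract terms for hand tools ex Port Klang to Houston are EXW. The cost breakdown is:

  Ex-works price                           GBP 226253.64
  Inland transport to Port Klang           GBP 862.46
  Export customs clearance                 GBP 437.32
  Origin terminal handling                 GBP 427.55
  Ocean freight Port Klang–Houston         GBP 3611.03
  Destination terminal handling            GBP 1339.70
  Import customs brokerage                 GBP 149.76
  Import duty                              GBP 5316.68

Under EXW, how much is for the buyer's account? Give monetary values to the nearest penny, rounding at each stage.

Buyer's account: GBP 12144.50

EXW: the seller makes goods available at their premises; the buyer bears all onward costs.
Seller's account: goods 226253.64 = 226253.64
Buyer's account: inland to port 862.46 + export clearance 437.32 + origin terminal 427.55 + freight 3611.03 + destination terminal 1339.70 + brokerage 149.76 + duty 5316.68 = 12144.50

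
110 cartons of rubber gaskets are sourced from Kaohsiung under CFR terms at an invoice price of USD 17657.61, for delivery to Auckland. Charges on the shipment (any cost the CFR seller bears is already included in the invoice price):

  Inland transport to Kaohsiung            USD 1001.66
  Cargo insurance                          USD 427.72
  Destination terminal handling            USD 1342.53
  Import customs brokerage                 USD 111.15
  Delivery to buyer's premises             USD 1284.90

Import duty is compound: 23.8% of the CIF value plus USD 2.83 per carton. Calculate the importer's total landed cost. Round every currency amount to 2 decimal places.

Total landed cost: USD 25439.52

CFR: the seller pays costs through ocean freight to the destination port, but not insurance.
Already in the invoice (seller's account under CFR): inland to port — exclude.
CIF value = CFR price + insurance = 17657.61 + 427.72 = 18085.33
Ad valorem component: 18085.33 × 23.8% = 4304.31
Specific component: 110 × 2.83 = 311.30
Import duty = 4304.31 + 311.30 = 4615.61
Buyer bears: insurance 427.72 + destination terminal 1342.53 + brokerage 111.15 + delivery 1284.90 + duty 4615.61 = 7781.91
Landed cost = invoice 17657.61 + 7781.91 = 25439.52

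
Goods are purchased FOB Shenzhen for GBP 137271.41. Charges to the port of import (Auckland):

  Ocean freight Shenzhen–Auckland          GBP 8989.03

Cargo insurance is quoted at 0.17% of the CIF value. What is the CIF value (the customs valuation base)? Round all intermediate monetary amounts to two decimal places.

Let C be the CIF value. C = FOB price + freight + 0.17% × C
C − 0.17% × C = 137271.41 + 8989.03
0.9983 × C = 146260.44
C = 146260.44 / 0.9983 = 146509.51
Insurance premium = 0.17% × 146509.51 = 249.07

CIF value: GBP 146509.51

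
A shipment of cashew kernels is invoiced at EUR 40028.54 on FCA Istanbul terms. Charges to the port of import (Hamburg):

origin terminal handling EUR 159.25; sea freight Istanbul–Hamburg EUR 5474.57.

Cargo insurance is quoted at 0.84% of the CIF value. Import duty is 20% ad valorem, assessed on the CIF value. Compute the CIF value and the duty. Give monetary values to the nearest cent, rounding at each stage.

CIF value: EUR 46049.17; import duty: EUR 9209.83

Let C be the CIF value. C = FCA price + pre-shipment costs + freight + 0.84% × C
C − 0.84% × C = 40028.54 + 159.25 + 5474.57
0.9916 × C = 45662.36
C = 45662.36 / 0.9916 = 46049.17
Insurance premium = 0.84% × 46049.17 = 386.81
Import duty = 46049.17 × 20% = 9209.83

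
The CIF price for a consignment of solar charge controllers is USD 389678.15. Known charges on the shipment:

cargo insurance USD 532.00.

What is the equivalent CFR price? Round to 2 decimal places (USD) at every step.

From CIF to CFR, the seller no longer bears: insurance.
CFR price = 389678.15 − 532.00 = 389146.15

CFR price: USD 389146.15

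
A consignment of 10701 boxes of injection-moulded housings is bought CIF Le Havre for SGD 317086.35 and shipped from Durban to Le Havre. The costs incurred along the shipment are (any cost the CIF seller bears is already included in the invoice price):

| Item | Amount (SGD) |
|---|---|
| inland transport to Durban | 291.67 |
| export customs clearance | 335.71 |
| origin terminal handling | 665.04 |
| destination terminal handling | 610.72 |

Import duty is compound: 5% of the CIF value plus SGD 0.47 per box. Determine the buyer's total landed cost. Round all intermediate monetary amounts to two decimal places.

Total landed cost: SGD 338580.86

CIF: the seller pays costs through ocean freight and marine insurance to the destination port.
Already in the invoice (seller's account under CIF): inland to port, export clearance, origin terminal — exclude.
The CIF price already equals the CIF value: 317086.35
Ad valorem component: 317086.35 × 5% = 15854.32
Specific component: 10701 × 0.47 = 5029.47
Import duty = 15854.32 + 5029.47 = 20883.79
Buyer bears: destination terminal 610.72 + duty 20883.79 = 21494.51
Landed cost = invoice 317086.35 + 21494.51 = 338580.86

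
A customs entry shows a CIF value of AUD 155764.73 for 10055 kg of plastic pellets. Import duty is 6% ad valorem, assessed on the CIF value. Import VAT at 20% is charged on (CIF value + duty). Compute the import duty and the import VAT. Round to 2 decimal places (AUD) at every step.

Import duty = 155764.73 × 6% = 9345.88
VAT base = CIF + duty = 155764.73 + 9345.88 = 165110.61
Import VAT = 165110.61 × 20% = 33022.12

Import duty: AUD 9345.88; import VAT: AUD 33022.12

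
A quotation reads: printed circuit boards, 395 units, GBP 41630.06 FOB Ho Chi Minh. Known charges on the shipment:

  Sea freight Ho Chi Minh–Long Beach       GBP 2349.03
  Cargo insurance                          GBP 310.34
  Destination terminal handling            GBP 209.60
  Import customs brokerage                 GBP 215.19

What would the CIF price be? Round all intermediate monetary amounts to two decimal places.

Not relevant to the conversion: brokerage, destination terminal — on the buyer under both terms; not part of either seller's price.
From FOB to CIF, the seller additionally bears: freight, insurance.
CIF price = 41630.06 + 2349.03 + 310.34 = 44289.43

CIF price: GBP 44289.43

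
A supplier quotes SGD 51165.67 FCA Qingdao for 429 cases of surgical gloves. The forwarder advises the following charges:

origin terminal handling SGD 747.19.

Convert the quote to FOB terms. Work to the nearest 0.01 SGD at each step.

FOB price: SGD 51912.86

From FCA to FOB, the seller additionally bears: origin terminal.
FOB price = 51165.67 + 747.19 = 51912.86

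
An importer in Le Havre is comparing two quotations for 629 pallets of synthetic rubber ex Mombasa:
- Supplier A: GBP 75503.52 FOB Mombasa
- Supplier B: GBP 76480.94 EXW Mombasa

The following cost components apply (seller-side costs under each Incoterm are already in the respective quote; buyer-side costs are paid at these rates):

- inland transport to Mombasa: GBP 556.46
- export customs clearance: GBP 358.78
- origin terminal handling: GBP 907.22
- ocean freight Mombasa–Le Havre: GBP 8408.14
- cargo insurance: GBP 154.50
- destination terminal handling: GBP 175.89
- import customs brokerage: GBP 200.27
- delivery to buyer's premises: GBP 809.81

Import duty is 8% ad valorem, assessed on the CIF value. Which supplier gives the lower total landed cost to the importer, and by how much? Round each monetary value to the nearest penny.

Supplier A is cheaper by GBP 3023.87

Supplier A (FOB):
CIF value = FOB price + freight + insurance = 75503.52 + 8408.14 + 154.50 = 84066.16
Import duty = 84066.16 × 8% = 6725.29
Buyer bears (A): 8408.14 + 154.50 + 175.89 + 200.27 + 809.81 = 9748.61
Landed cost (A) = invoice 75503.52 + 9748.61 + duty 6725.29 = 91977.42
Supplier B (EXW):
CIF value = EXW price + inland to port + export clearance + origin terminal + freight + insurance = 76480.94 + 556.46 + 358.78 + 907.22 + 8408.14 + 154.50 = 86866.04
Import duty = 86866.04 × 8% = 6949.28
Buyer bears (B): 556.46 + 358.78 + 907.22 + 8408.14 + 154.50 + 175.89 + 200.27 + 809.81 = 11571.07
Landed cost (B) = invoice 76480.94 + 11571.07 + duty 6949.28 = 95001.29
Difference = |91977.42 − 95001.29| = 3023.87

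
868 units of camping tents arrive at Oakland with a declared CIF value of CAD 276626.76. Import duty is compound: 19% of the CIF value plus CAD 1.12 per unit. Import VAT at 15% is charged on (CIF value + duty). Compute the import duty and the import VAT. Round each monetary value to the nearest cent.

Import duty: CAD 53531.24; import VAT: CAD 49523.70

Ad valorem component: 276626.76 × 19% = 52559.08
Specific component: 868 × 1.12 = 972.16
Import duty = 52559.08 + 972.16 = 53531.24
VAT base = CIF + duty = 276626.76 + 53531.24 = 330158.00
Import VAT = 330158.00 × 15% = 49523.70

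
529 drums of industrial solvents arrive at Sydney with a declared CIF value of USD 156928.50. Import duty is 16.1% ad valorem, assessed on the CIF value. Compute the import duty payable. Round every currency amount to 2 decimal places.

Import duty = 156928.50 × 16.1% = 25265.49

Import duty: USD 25265.49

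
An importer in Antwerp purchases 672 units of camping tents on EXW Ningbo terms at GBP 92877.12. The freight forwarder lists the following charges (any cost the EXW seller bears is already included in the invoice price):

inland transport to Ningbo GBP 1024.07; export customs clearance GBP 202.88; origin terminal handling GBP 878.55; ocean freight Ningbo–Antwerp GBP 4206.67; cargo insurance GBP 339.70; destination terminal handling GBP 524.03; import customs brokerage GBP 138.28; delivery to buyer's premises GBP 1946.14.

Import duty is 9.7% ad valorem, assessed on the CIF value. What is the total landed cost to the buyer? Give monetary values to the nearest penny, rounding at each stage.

EXW: the seller makes goods available at their premises; the buyer bears all onward costs.
CIF value = EXW price + inland to port + export clearance + origin terminal + freight + insurance = 92877.12 + 1024.07 + 202.88 + 878.55 + 4206.67 + 339.70 = 99528.99
Import duty = 99528.99 × 9.7% = 9654.31
Buyer bears: inland to port 1024.07 + export clearance 202.88 + origin terminal 878.55 + freight 4206.67 + insurance 339.70 + destination terminal 524.03 + brokerage 138.28 + delivery 1946.14 + duty 9654.31 = 18914.63
Landed cost = invoice 92877.12 + 18914.63 = 111791.75

Total landed cost: GBP 111791.75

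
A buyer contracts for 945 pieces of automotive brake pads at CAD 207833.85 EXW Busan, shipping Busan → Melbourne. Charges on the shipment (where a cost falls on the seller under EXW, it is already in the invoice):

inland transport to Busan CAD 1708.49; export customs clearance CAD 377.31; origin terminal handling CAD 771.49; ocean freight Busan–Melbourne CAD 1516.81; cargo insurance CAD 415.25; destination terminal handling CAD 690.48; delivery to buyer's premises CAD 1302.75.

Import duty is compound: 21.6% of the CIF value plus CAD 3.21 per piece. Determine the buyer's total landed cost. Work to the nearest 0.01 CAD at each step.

EXW: the seller makes goods available at their premises; the buyer bears all onward costs.
CIF value = EXW price + inland to port + export clearance + origin terminal + freight + insurance = 207833.85 + 1708.49 + 377.31 + 771.49 + 1516.81 + 415.25 = 212623.20
Ad valorem component: 212623.20 × 21.6% = 45926.61
Specific component: 945 × 3.21 = 3033.45
Import duty = 45926.61 + 3033.45 = 48960.06
Buyer bears: inland to port 1708.49 + export clearance 377.31 + origin terminal 771.49 + freight 1516.81 + insurance 415.25 + destination terminal 690.48 + delivery 1302.75 + duty 48960.06 = 55742.64
Landed cost = invoice 207833.85 + 55742.64 = 263576.49

Total landed cost: CAD 263576.49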